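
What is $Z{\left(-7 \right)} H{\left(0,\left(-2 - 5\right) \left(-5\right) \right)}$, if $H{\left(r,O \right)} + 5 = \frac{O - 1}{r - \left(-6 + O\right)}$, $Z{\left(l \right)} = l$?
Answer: $\frac{1253}{29} \approx 43.207$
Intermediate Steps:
$H{\left(r,O \right)} = -5 + \frac{-1 + O}{6 + r - O}$ ($H{\left(r,O \right)} = -5 + \frac{O - 1}{r - \left(-6 + O\right)} = -5 + \frac{-1 + O}{6 + r - O}$)
$Z{\left(-7 \right)} H{\left(0,\left(-2 - 5\right) \left(-5\right) \right)} = - 7 \frac{-31 - 0 + 6 \left(-2 - 5\right) \left(-5\right)}{6 + 0 - \left(-2 - 5\right) \left(-5\right)} = - 7 \frac{-31 + 0 + 6 \left(\left(-7\right) \left(-5\right)\right)}{6 + 0 - \left(-7\right) \left(-5\right)} = - 7 \frac{-31 + 0 + 6 \cdot 35}{6 + 0 - 35} = - 7 \frac{-31 + 0 + 210}{6 + 0 - 35} = - 7 \frac{1}{-29} \cdot 179 = - 7 \left(\left(- \frac{1}{29}\right) 179\right) = \left(-7\right) \left(- \frac{179}{29}\right) = \frac{1253}{29}$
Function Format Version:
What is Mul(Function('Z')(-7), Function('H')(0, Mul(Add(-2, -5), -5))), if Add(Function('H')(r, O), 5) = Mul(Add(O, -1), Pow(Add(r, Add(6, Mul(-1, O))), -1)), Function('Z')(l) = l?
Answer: Rational(1253, 29) ≈ 43.207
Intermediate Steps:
Function('H')(r, O) = Add(-5, Mul(Pow(Add(6, r, Mul(-1, O)), -1), Add(-1, O))) (Function('H')(r, O) = Add(-5, Mul(Add(O, -1), Pow(Add(r, Add(6, Mul(-1, O))), -1))) = Add(-5, Mul(Add(-1, O), Pow(Add(6, r, Mul(-1, O)), -1))) = Add(-5, Mul(Pow(Add(6, r, Mul(-1, O)), -1), Add(-1, O))))
Mul(Function('Z')(-7), Function('H')(0, Mul(Add(-2, -5), -5))) = Mul(-7, Mul(Pow(Add(6, 0, Mul(-1, Mul(Add(-2, -5), -5))), -1), Add(-31, Mul(-5, 0), Mul(6, Mul(Add(-2, -5), -5))))) = Mul(-7, Mul(Pow(Add(6, 0, Mul(-1, Mul(-7, -5))), -1), Add(-31, 0, Mul(6, Mul(-7, -5))))) = Mul(-7, Mul(Pow(Add(6, 0, Mul(-1, 35)), -1), Add(-31, 0, Mul(6, 35)))) = Mul(-7, Mul(Pow(Add(6, 0, -35), -1), Add(-31, 0, 210))) = Mul(-7, Mul(Pow(-29, -1), 179)) = Mul(-7, Mul(Rational(-1, 29), 179)) = Mul(-7, Rational(-179, 29)) = Rational(1253, 29)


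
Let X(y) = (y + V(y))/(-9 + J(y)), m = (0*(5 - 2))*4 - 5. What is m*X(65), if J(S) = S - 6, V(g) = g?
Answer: -13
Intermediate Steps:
m = -5 (m = (0*3)*4 - 5 = 0*4 - 5 = 0 - 5 = -5)
J(S) = -6 + S
X(y) = 2*y/(-15 + y) (X(y) = (y + y)/(-9 + (-6 + y)) = (2*y)/(-15 + y) = 2*y/(-15 + y))
m*X(65) = -10*65/(-15 + 65) = -10*65/50 = -5*13/5 = -13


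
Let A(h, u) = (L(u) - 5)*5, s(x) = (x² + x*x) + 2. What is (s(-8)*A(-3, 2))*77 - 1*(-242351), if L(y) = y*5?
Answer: 492601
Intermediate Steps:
s(x) = 2 + 2*x² (s(x) = (x² + x²) + 2 = 2*x² + 2 = 2 + 2*x²)
L(y) = 5*y
A(h, u) = -25 + 25*u (A(h, u) = (5*u - 5)*5 = (-5 + 5*u)*5 = -25 + 25*u)
(s(-8)*A(-3, 2))*77 - 1*(-242351) = ((2 + 2*(-8)²)*(-25 + 25*2))*77 - 1*(-242351) = ((2 + 2*64)*(-25 + 50))*77 + 242351 = ((2 + 128)*25)*77 + 242351 = (130*25)*77 + 242351 = 3250*77 + 242351 = 250250 + 242351 = 492601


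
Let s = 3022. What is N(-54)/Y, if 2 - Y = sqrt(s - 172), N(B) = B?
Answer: 54/1423 + 135*sqrt(114)/1423 ≈ 1.0509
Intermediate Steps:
Y = 2 - 5*sqrt(114) (Y = 2 - sqrt(3022 - 172) = 2 - sqrt(2850) = 2 - 5*sqrt(114) ≈ -51.385)
N(-54)/Y = -54/(2 - 5*sqrt(114))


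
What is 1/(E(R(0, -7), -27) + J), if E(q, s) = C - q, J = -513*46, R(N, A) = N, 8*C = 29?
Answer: -8/188755 ≈ -4.2383e-5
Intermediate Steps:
C = 29/8 (C = (⅛)*29 = 29/8 ≈ 3.6250)
J = -23598
E(q, s) = 29/8 - q
1/(E(R(0, -7), -27) + J) = 1/((29/8 - 1*0) - 23598) = 1/((29/8 + 0) - 23598) = 1/(29/8 - 23598) = 1/(-188755/8) = -8/188755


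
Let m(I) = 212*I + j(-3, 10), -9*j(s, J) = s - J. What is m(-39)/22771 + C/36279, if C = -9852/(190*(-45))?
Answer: -427323485843/1177205480325 ≈ -0.36300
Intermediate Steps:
j(s, J) = -s/9 + J/9 (j(s, J) = -(s - J)/9 = -s/9 + J/9)
C = 1642/1425 (C = -9852/(-8550) = -9852*(-1/8550) = 1642/1425 ≈ 1.1523)
m(I) = 13/9 + 212*I (m(I) = 212*I + (-1/9*(-3) + (1/9)*10) = 212*I + (1/3 + 10/9) = 212*I + 13/9 = 13/9 + 212*I)
m(-39)/22771 + C/36279 = (13/9 + 212*(-39))/22771 + (1642/1425)/36279 = (13/9 - 8268)*(1/22771) + (1642/1425)*(1/36279) = -74399/9*1/22771 + 1642/51697575 = -74399/204939 + 1642/51697575 = -427323485843/1177205480325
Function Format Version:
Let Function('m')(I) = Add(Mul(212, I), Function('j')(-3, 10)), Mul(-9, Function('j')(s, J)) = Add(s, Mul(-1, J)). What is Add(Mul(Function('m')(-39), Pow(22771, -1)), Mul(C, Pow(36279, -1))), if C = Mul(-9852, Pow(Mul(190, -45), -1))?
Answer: Rational(-427323485843, 1177205480325) ≈ -0.36300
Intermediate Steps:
Function('j')(s, J) = Add(Mul(Rational(-1, 9), s), Mul(Rational(1, 9), J)) (Function('j')(s, J) = Mul(Rational(-1, 9), Add(s, Mul(-1, J))) = Add(Mul(Rational(-1, 9), s), Mul(Rational(1, 9), J)))
C = Rational(1642, 1425) (C = Mul(-9852, Pow(-8550, -1)) = Mul(-9852, Rational(-1, 8550)) = Rational(1642, 1425) ≈ 1.1523)
Function('m')(I) = Add(Rational(13, 9), Mul(212, I)) (Function('m')(I) = Add(Mul(212, I), Add(Mul(Rational(-1, 9), -3), Mul(Rational(1, 9), 10))) = Add(Mul(212, I), Add(Rational(1, 3), Rational(10, 9))) = Add(Mul(212, I), Rational(13, 9)) = Add(Rational(13, 9), Mul(212, I)))
Add(Mul(Function('m')(-39), Pow(22771, -1)), Mul(C, Pow(36279, -1))) = Add(Mul(Add(Rational(13, 9), Mul(212, -39)), Pow(22771, -1)), Mul(Rational(1642, 1425), Pow(36279, -1))) = Add(Mul(Add(Rational(13, 9), -8268), Rational(1, 22771)), Mul(Rational(1642, 1425), Rational(1, 36279))) = Add(Mul(Rational(-74399, 9), Rational(1, 22771)), Rational(1642, 51697575)) = Add(Rational(-74399, 204939), Rational(1642, 51697575)) = Rational(-427323485843, 1177205480325)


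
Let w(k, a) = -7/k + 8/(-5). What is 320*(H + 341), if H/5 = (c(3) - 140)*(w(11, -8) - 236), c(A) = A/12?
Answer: 587166480/11 ≈ 5.3379e+7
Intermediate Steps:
c(A) = A/12 (c(A) = A*(1/12) = A/12)
w(k, a) = -8/5 - 7/k (w(k, a) = -7/k + 8*(-1/5) = -7/k - 8/5 = -8/5 - 7/k)
H = 7324577/44 (H = 5*(((1/12)*3 - 140)*((-8/5 - 7/11) - 236)) = 5*((1/4 - 140)*((-8/5 - 7*1/11) - 236)) = 5*(-559*((-8/5 - 7/11) - 236)/4) = 5*(-559*(-123/55 - 236)/4) = 5*(-559/4*(-13103/55)) = 5*(7324577/220) = 7324577/44 ≈ 1.6647e+5)
320*(H + 341) = 320*(7324577/44 + 341) = 320*(7339581/44) = 587166480/11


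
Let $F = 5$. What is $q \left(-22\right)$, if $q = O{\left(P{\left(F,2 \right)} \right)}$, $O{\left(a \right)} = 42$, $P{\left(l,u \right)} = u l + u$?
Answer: $-924$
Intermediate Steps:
$P{\left(l,u \right)} = u + l u$ ($P{\left(l,u \right)} = l u + u = u + l u$)
$q = 42$
$q \left(-22\right) = 42 \left(-22\right) = -924$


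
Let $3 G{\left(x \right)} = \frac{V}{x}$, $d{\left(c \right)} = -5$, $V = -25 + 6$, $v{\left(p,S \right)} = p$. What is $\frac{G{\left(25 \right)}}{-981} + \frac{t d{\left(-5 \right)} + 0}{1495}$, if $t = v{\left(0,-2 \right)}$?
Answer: $\frac{19}{73575} \approx 0.00025824$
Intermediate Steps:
$V = -19$
$G{\left(x \right)} = - \frac{19}{3 x}$ ($G{\left(x \right)} = \frac{\left(-19\right) \frac{1}{x}}{3} = - \frac{19}{3 x}$)
$t = 0$
$\frac{G{\left(25 \right)}}{-981} + \frac{t d{\left(-5 \right)} + 0}{1495} = \frac{\left(- \frac{19}{3}\right) \frac{1}{25}}{-981} + \frac{0 \left(-5\right) + 0}{1495} = \left(- \frac{19}{3}\right) \frac{1}{25} \left(- \frac{1}{981}\right) + \left(0 + 0\right) \frac{1}{1495} = \left(- \frac{19}{75}\right) \left(- \frac{1}{981}\right) + 0 \cdot \frac{1}{1495} = \frac{19}{73575} + 0 = \frac{19}{73575}$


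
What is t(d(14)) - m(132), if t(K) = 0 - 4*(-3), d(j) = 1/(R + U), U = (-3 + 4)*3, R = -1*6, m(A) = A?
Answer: -120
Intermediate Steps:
R = -6
U = 3 (U = 1*3 = 3)
d(j) = -⅓ (d(j) = 1/(-6 + 3) = 1/(-3) = -⅓)
t(K) = 12 (t(K) = 0 + 12 = 12)
t(d(14)) - m(132) = 12 - 1*132 = 12 - 132 = -120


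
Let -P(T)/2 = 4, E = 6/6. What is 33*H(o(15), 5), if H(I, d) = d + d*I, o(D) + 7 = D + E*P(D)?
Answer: 165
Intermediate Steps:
E = 1 (E = 6*(⅙) = 1)
P(T) = -8 (P(T) = -2*4 = -8)
o(D) = -15 + D (o(D) = -7 + (D + 1*(-8)) = -7 + (D - 8) = -7 + (-8 + D) = -15 + D)
H(I, d) = d + I*d
33*H(o(15), 5) = 33*(5*(1 + (-15 + 15))) = 33*(5*(1 + 0)) = 33*(5*1) = 33*5 = 165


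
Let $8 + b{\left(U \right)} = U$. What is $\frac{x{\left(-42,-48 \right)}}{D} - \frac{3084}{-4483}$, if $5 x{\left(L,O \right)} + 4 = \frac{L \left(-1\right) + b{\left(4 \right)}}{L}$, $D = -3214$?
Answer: $\frac{1041219229}{1512878010} \approx 0.68824$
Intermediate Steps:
$b{\left(U \right)} = -8 + U$
$x{\left(L,O \right)} = - \frac{4}{5} + \frac{-4 - L}{5 L}$ ($x{\left(L,O \right)} = - \frac{4}{5} + \frac{\left(L \left(-1\right) + \left(-8 + 4\right)\right) \frac{1}{L}}{5} = - \frac{4}{5} + \frac{\left(- L - 4\right) \frac{1}{L}}{5} = - \frac{4}{5} + \frac{\left(-4 - L\right) \frac{1}{L}}{5} = - \frac{4}{5} + \frac{\frac{1}{L} \left(-4 - L\right)}{5} = - \frac{4}{5} + \frac{-4 - L}{5 L}$)
$\frac{x{\left(-42,-48 \right)}}{D} - \frac{3084}{-4483} = \frac{\frac{1}{-42} \left(- \frac{4}{5} - -42\right)}{-3214} - \frac{3084}{-4483} = - \frac{- \frac{4}{5} + 42}{42} \left(- \frac{1}{3214}\right) - - \frac{3084}{4483} = \left(- \frac{1}{42}\right) \frac{206}{5} \left(- \frac{1}{3214}\right) + \frac{3084}{4483} = \left(- \frac{103}{105}\right) \left(- \frac{1}{3214}\right) + \frac{3084}{4483} = \frac{103}{337470} + \frac{3084}{4483} = \frac{1041219229}{1512878010}$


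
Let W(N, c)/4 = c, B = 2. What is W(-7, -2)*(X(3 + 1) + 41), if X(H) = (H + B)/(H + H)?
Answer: -334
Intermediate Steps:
W(N, c) = 4*c
X(H) = (2 + H)/(2*H) (X(H) = (H + 2)/(H + H) = (2 + H)/((2*H)) = (2 + H)*(1/(2*H)) = (2 + H)/(2*H))
W(-7, -2)*(X(3 + 1) + 41) = (4*(-2))*((2 + (3 + 1))/(2*(3 + 1)) + 41) = -8*((1/2)*(2 + 4)/4 + 41) = -8*((1/2)*(1/4)*6 + 41) = -8*(3/4 + 41) = -8*167/4 = -334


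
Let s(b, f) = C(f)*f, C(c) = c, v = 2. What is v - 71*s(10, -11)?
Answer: -8589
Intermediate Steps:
s(b, f) = f² (s(b, f) = f*f = f²)
v - 71*s(10, -11) = 2 - 71*(-11)² = 2 - 71*121 = 2 - 8591 = -8589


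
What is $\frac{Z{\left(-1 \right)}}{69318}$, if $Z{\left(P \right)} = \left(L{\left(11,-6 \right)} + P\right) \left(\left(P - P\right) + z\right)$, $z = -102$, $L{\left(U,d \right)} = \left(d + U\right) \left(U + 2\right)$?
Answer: $- \frac{1088}{11553} \approx -0.094175$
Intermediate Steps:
$L{\left(U,d \right)} = \left(2 + U\right) \left(U + d\right)$ ($L{\left(U,d \right)} = \left(U + d\right) \left(2 + U\right) = \left(2 + U\right) \left(U + d\right)$)
$Z{\left(P \right)} = -6630 - 102 P$ ($Z{\left(P \right)} = \left(\left(11^{2} + 2 \cdot 11 + 2 \left(-6\right) + 11 \left(-6\right)\right) + P\right) \left(\left(P - P\right) - 102\right) = \left(\left(121 + 22 - 12 - 66\right) + P\right) \left(0 - 102\right) = \left(65 + P\right) \left(-102\right) = -6630 - 102 P$)
$\frac{Z{\left(-1 \right)}}{69318} = \frac{-6630 - -102}{69318} = \left(-6630 + 102\right) \frac{1}{69318} = \left(-6528\right) \frac{1}{69318} = - \frac{1088}{11553}$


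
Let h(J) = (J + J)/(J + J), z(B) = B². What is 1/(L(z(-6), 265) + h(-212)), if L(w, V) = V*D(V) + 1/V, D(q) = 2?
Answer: 265/140716 ≈ 0.0018832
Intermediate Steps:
L(w, V) = 1/V + 2*V (L(w, V) = V*2 + 1/V = 2*V + 1/V = 1/V + 2*V)
h(J) = 1 (h(J) = (2*J)/((2*J)) = (2*J)*(1/(2*J)) = 1)
1/(L(z(-6), 265) + h(-212)) = 1/((1/265 + 2*265) + 1) = 1/((1/265 + 530) + 1) = 1/(140451/265 + 1) = 1/(140716/265) = 265/140716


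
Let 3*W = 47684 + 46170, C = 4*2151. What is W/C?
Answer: 46927/12906 ≈ 3.6361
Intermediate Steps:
C = 8604
W = 93854/3 (W = (47684 + 46170)/3 = (⅓)*93854 = 93854/3 ≈ 31285.)
W/C = (93854/3)/8604 = (93854/3)*(1/8604) = 46927/12906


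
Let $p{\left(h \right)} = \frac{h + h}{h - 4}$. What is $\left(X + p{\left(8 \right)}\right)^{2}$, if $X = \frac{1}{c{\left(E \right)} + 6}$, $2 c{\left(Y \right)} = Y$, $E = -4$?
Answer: $\frac{289}{16} \approx 18.063$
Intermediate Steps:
$c{\left(Y \right)} = \frac{Y}{2}$
$X = \frac{1}{4}$ ($X = \frac{1}{\frac{1}{2} \left(-4\right) + 6} = \frac{1}{-2 + 6} = \frac{1}{4} \approx 0.25$)
$p{\left(h \right)} = \frac{2 h}{-4 + h}$
$\left(X + p{\left(8 \right)}\right)^{2} = \left(\frac{1}{4} + 2 \cdot 8 \frac{1}{-4 + 8}\right)^{2} = \left(\frac{1}{4} + 2 \cdot 8 \cdot \frac{1}{4}\right)^{2} = \left(\frac{1}{4} + 4\right)^{2} = \left(\frac{17}{4}\right)^{2} = \frac{289}{16}$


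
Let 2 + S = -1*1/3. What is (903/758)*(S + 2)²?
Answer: 301/2274 ≈ 0.13237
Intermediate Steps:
S = -7/3 (S = -2 - 1*1/3 = -2 - 1*⅓ = -2 - ⅓ = -7/3 ≈ -2.3333)
(903/758)*(S + 2)² = (903/758)*(-7/3 + 2)² = (903*(1/758))*(-⅓)² = (903/758)*(⅑) = 301/2274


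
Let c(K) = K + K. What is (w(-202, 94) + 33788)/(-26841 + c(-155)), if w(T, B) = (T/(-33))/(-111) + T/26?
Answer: -1608578183/1292903469 ≈ -1.2442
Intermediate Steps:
w(T, B) = 3689*T/95238 (w(T, B) = (T*(-1/33))*(-1/111) + T*(1/26) = -T/33*(-1/111) + T/26 = T/3663 + T/26 = 3689*T/95238)
c(K) = 2*K
(w(-202, 94) + 33788)/(-26841 + c(-155)) = ((3689/95238)*(-202) + 33788)/(-26841 + 2*(-155)) = (-372589/47619 + 33788)/(-26841 - 310) = (1608578183/47619)/(-27151) = (1608578183/47619)*(-1/27151) = -1608578183/1292903469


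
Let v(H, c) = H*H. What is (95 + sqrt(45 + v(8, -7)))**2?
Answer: (95 + sqrt(109))**2 ≈ 11118.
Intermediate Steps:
v(H, c) = H**2
(95 + sqrt(45 + v(8, -7)))**2 = (95 + sqrt(45 + 8**2))**2 = (95 + sqrt(45 + 64))**2 = (95 + sqrt(109))**2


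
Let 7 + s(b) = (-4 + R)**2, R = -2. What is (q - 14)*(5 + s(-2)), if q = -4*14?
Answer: -2380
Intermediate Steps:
s(b) = 29 (s(b) = -7 + (-4 - 2)**2 = -7 + (-6)**2 = -7 + 36 = 29)
q = -56
(q - 14)*(5 + s(-2)) = (-56 - 14)*(5 + 29) = -70*34 = -2380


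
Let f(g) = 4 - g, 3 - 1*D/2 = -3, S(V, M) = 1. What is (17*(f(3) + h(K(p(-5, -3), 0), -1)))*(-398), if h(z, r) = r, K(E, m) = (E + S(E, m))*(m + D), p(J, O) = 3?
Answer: 0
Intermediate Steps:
D = 12 (D = 6 - 2*(-3) = 6 + 6 = 12)
K(E, m) = (1 + E)*(12 + m) (K(E, m) = (E + 1)*(m + 12) = (1 + E)*(12 + m))
(17*(f(3) + h(K(p(-5, -3), 0), -1)))*(-398) = (17*((4 - 1*3) - 1))*(-398) = (17*((4 - 3) - 1))*(-398) = (17*(1 - 1))*(-398) = (17*0)*(-398) = 0*(-398) = 0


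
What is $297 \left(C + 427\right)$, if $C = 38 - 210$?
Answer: $75735$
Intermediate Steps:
$C = -172$
$297 \left(C + 427\right) = 297 \left(-172 + 427\right) = 297 \cdot 255 = 75735$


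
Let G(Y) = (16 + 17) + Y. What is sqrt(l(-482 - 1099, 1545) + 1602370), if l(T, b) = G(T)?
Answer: sqrt(1600822) ≈ 1265.2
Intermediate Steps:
G(Y) = 33 + Y
l(T, b) = 33 + T
sqrt(l(-482 - 1099, 1545) + 1602370) = sqrt((33 + (-482 - 1099)) + 1602370) = sqrt((33 - 1581) + 1602370) = sqrt(-1548 + 1602370) = sqrt(1600822)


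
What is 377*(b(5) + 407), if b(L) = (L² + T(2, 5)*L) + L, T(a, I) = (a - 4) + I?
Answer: 170404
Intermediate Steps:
T(a, I) = -4 + I + a (T(a, I) = (-4 + a) + I = -4 + I + a)
b(L) = L² + 4*L (b(L) = (L² + (-4 + 5 + 2)*L) + L = (L² + 3*L) + L = L² + 4*L)
377*(b(5) + 407) = 377*(5*(4 + 5) + 407) = 377*(5*9 + 407) = 377*(45 + 407) = 377*452 = 170404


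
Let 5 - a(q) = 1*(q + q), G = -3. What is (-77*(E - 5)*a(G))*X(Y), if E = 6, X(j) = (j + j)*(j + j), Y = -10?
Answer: -338800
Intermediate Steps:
X(j) = 4*j² (X(j) = (2*j)*(2*j) = 4*j²)
a(q) = 5 - 2*q (a(q) = 5 - (q + q) = 5 - 2*q)
(-77*(E - 5)*a(G))*X(Y) = (-77*(6 - 5)*(5 - 2*(-3)))*(4*(-10)²) = (-77*(5 + 6))*(4*100) = -77*11*400 = -847*400 = -338800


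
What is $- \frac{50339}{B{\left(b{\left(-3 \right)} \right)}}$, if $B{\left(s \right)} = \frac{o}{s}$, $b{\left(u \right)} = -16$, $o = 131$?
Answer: $\frac{805424}{131} \approx 6148.3$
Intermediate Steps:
$B{\left(s \right)} = \frac{131}{s}$
$- \frac{50339}{B{\left(b{\left(-3 \right)} \right)}} = - \frac{50339}{131 \frac{1}{-16}} = - \frac{50339}{131 \left(- \frac{1}{16}\right)} = - \frac{50339}{- \frac{131}{16}} = \left(-50339\right) \left(- \frac{16}{131}\right) = \frac{805424}{131}$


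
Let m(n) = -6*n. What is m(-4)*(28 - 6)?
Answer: 528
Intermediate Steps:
m(-4)*(28 - 6) = (-6*(-4))*(28 - 6) = 24*22 = 528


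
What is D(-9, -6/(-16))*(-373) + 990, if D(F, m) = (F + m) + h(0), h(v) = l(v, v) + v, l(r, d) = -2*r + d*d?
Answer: 33657/8 ≈ 4207.1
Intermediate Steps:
l(r, d) = d² - 2*r (l(r, d) = -2*r + d² = d² - 2*r)
h(v) = v² - v (h(v) = (v² - 2*v) + v = v² - v)
D(F, m) = F + m (D(F, m) = (F + m) + 0*(-1 + 0) = (F + m) + 0*(-1) = (F + m) + 0 = F + m)
D(-9, -6/(-16))*(-373) + 990 = (-9 - 6/(-16))*(-373) + 990 = (-9 - 6*(-1/16))*(-373) + 990 = (-9 + 3/8)*(-373) + 990 = -69/8*(-373) + 990 = 25737/8 + 990 = 33657/8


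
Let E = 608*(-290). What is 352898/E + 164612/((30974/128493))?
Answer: 932354934015617/1365333920 ≈ 6.8288e+5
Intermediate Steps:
E = -176320
352898/E + 164612/((30974/128493)) = 352898/(-176320) + 164612/((30974/128493)) = 352898*(-1/176320) + 164612/((30974*(1/128493))) = -176449/88160 + 164612/(30974/128493) = -176449/88160 + 164612*(128493/30974) = -176449/88160 + 10575744858/15487 = 932354934015617/1365333920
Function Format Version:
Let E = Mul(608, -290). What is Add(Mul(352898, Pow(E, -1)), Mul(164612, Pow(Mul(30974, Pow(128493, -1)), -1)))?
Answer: Rational(932354934015617, 1365333920) ≈ 6.8288e+5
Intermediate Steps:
E = -176320
Add(Mul(352898, Pow(E, -1)), Mul(164612, Pow(Mul(30974, Pow(128493, -1)), -1))) = Add(Mul(352898, Pow(-176320, -1)), Mul(164612, Pow(Mul(30974, Pow(128493, -1)), -1))) = Add(Mul(352898, Rational(-1, 176320)), Mul(164612, Pow(Mul(30974, Rational(1, 128493)), -1))) = Add(Rational(-176449, 88160), Mul(164612, Pow(Rational(30974, 128493), -1))) = Add(Rational(-176449, 88160), Mul(164612, Rational(128493, 30974))) = Add(Rational(-176449, 88160), Rational(10575744858, 15487)) = Rational(932354934015617, 1365333920)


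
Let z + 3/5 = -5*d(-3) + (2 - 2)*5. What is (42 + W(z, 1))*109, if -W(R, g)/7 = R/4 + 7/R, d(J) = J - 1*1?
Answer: 1168153/1940 ≈ 602.14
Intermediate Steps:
d(J) = -1 + J (d(J) = J - 1 = -1 + J)
z = 97/5 (z = -⅗ + (-5*(-1 - 3) + (2 - 2)*5) = -⅗ + (-5*(-4) + 0*5) = -⅗ + (20 + 0) = -⅗ + 20 = 97/5 ≈ 19.400)
W(R, g) = -49/R - 7*R/4 (W(R, g) = -7*(R/4 + 7/R) = -7*(7/R + R/4) = -49/R - 7*R/4)
(42 + W(z, 1))*109 = (42 + (-49/97/5 - 7/4*97/5))*109 = (42 + (-49*5/97 - 679/20))*109 = (42 + (-245/97 - 679/20))*109 = (42 - 70763/1940)*109 = (10717/1940)*109 = 1168153/1940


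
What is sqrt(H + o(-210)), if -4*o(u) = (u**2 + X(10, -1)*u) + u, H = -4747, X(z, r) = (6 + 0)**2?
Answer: I*sqrt(55318)/2 ≈ 117.6*I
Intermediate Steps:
X(z, r) = 36 (X(z, r) = 6**2 = 36)
o(u) = -37*u/4 - u**2/4 (o(u) = -((u**2 + 36*u) + u)/4 = -(u**2 + 37*u)/4 = -37*u/4 - u**2/4)
sqrt(H + o(-210)) = sqrt(-4747 - 1/4*(-210)*(37 - 210)) = sqrt(-4747 - 1/4*(-210)*(-173)) = sqrt(-4747 - 18165/2) = sqrt(-27659/2) = I*sqrt(55318)/2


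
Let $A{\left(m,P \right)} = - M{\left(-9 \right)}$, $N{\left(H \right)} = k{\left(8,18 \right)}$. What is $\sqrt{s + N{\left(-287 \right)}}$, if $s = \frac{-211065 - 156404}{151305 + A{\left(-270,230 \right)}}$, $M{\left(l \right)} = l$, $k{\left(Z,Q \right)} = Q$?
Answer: $\frac{\sqrt{356523474462}}{151314} \approx 3.9461$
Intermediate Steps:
$N{\left(H \right)} = 18$
$A{\left(m,P \right)} = 9$ ($A{\left(m,P \right)} = \left(-1\right) \left(-9\right) = 9$)
$s = - \frac{367469}{151314}$ ($s = \frac{-211065 - 156404}{151305 + 9} = - \frac{367469}{151314} \approx -2.4285$)
$\sqrt{s + N{\left(-287 \right)}} = \sqrt{- \frac{367469}{151314} + 18} = \sqrt{\frac{2356183}{151314}} = \frac{\sqrt{356523474462}}{151314}$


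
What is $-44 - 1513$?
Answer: $-1557$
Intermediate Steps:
$-44 - 1513 = -1557$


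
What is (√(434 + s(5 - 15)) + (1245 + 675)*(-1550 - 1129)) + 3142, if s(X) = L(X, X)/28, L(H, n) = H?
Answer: -5140538 + √84994/14 ≈ -5.1405e+6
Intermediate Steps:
s(X) = X/28
(√(434 + s(5 - 15)) + (1245 + 675)*(-1550 - 1129)) + 3142 = (√(434 + (5 - 15)/28) + (1245 + 675)*(-1550 - 1129)) + 3142 = (√(434 + (1/28)*(-10)) + 1920*(-2679)) + 3142 = (√(434 - 5/14) - 5143680) + 3142 = (√(6071/14) - 5143680) + 3142 = (√84994/14 - 5143680) + 3142 = (-5143680 + √84994/14) + 3142 = -5140538 + √84994/14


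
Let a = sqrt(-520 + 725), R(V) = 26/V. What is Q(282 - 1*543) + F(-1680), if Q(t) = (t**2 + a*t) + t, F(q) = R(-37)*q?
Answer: 2554500/37 - 261*sqrt(205) ≈ 65304.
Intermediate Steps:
a = sqrt(205) ≈ 14.318
F(q) = -26*q/37 (F(q) = (26/(-37))*q = (26*(-1/37))*q = -26*q/37)
Q(t) = t + t**2 + t*sqrt(205) (Q(t) = (t**2 + sqrt(205)*t) + t = (t**2 + t*sqrt(205)) + t = t + t**2 + t*sqrt(205))
Q(282 - 1*543) + F(-1680) = (282 - 1*543)*(1 + (282 - 1*543) + sqrt(205)) - 26/37*(-1680) = (282 - 543)*(1 + (282 - 543) + sqrt(205)) + 43680/37 = -261*(1 - 261 + sqrt(205)) + 43680/37 = -261*(-260 + sqrt(205)) + 43680/37 = (67860 - 261*sqrt(205)) + 43680/37 = 2554500/37 - 261*sqrt(205)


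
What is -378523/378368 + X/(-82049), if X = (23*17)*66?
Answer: -3711054385/2822246912 ≈ -1.3149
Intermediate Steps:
X = 25806 (X = 391*66 = 25806)
-378523/378368 + X/(-82049) = -378523/378368 + 25806/(-82049) = -378523*1/378368 + 25806*(-1/82049) = -378523/378368 - 2346/7459 = -3711054385/2822246912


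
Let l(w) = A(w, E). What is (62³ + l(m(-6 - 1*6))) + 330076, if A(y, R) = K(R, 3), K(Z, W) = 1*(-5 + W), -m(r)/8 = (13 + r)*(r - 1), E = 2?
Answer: 568402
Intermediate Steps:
m(r) = -8*(-1 + r)*(13 + r) (m(r) = -8*(13 + r)*(r - 1) = -8*(13 + r)*(-1 + r) = -8*(-1 + r)*(13 + r))
K(Z, W) = -5 + W
A(y, R) = -2 (A(y, R) = -5 + 3 = -2)
l(w) = -2
(62³ + l(m(-6 - 1*6))) + 330076 = (62³ - 2) + 330076 = (238328 - 2) + 330076 = 238326 + 330076 = 568402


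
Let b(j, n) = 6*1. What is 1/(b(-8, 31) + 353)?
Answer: 1/359 ≈ 0.0027855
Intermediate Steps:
b(j, n) = 6
1/(b(-8, 31) + 353) = 1/(6 + 353) = 1/359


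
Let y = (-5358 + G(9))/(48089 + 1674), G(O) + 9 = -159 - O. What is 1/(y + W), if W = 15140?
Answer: 49763/753406285 ≈ 6.6051e-5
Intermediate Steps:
G(O) = -168 - O (G(O) = -9 + (-159 - O) = -168 - O)
y = -5535/49763 (y = (-5358 + (-168 - 1*9))/(48089 + 1674) = (-5358 + (-168 - 9))/49763 = (-5358 - 177)*(1/49763) = -5535*1/49763 = -5535/49763 ≈ -0.11123)
1/(y + W) = 1/(-5535/49763 + 15140) = 1/(753406285/49763) = 49763/753406285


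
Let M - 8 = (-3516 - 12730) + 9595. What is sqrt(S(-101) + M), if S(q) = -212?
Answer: I*sqrt(6855) ≈ 82.795*I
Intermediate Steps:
M = -6643 (M = 8 + ((-3516 - 12730) + 9595) = 8 + (-16246 + 9595) = 8 - 6651 = -6643)
sqrt(S(-101) + M) = sqrt(-212 - 6643) = sqrt(-6855) = I*sqrt(6855)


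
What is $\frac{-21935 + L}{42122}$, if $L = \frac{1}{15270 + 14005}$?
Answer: $- \frac{321073562}{616560775} \approx -0.52075$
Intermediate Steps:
$L = \frac{1}{29275} \approx 3.4159 \cdot 10^{-5}$
$\frac{-21935 + L}{42122} = \frac{-21935 + \frac{1}{29275}}{42122} = \left(- \frac{642147124}{29275}\right) \frac{1}{42122} = - \frac{321073562}{616560775}$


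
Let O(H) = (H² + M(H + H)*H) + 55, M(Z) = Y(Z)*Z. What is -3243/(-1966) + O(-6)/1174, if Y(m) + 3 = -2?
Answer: 819607/577021 ≈ 1.4204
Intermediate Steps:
Y(m) = -5 (Y(m) = -3 - 2 = -5)
M(Z) = -5*Z
O(H) = 55 - 9*H² (O(H) = (H² + (-5*(H + H))*H) + 55 = (H² + (-10*H)*H) + 55 = (H² - 10*H²) + 55 = -9*H² + 55 = 55 - 9*H²)
-3243/(-1966) + O(-6)/1174 = -3243/(-1966) + (55 - 9*(-6)²)/1174 = -3243*(-1/1966) + (55 - 9*36)*(1/1174) = 3243/1966 + (55 - 324)*(1/1174) = 3243/1966 - 269*1/1174 = 3243/1966 - 269/1174 = 819607/577021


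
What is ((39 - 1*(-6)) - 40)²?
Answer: 25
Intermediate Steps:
((39 - 1*(-6)) - 40)² = ((39 + 6) - 40)² = (45 - 40)² = 5² = 25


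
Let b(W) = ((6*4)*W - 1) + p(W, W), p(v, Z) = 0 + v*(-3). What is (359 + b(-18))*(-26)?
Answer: 520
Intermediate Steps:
p(v, Z) = -3*v (p(v, Z) = 0 - 3*v = -3*v)
b(W) = -1 + 21*W (b(W) = ((6*4)*W - 1) - 3*W = (24*W - 1) - 3*W = (-1 + 24*W) - 3*W = -1 + 21*W)
(359 + b(-18))*(-26) = (359 + (-1 + 21*(-18)))*(-26) = (359 + (-1 - 378))*(-26) = (359 - 379)*(-26) = -20*(-26) = 520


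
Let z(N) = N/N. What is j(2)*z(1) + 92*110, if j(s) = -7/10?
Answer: 101193/10 ≈ 10119.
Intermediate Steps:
z(N) = 1
j(s) = -7/10 (j(s) = -7*⅒ = -7/10)
j(2)*z(1) + 92*110 = -7/10*1 + 92*110 = -7/10 + 10120 = 101193/10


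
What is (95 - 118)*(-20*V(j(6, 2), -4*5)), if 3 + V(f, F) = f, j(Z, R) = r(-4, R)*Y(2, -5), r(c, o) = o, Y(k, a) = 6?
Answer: 4140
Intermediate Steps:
j(Z, R) = 6*R (j(Z, R) = R*6 = 6*R)
V(f, F) = -3 + f
(95 - 118)*(-20*V(j(6, 2), -4*5)) = (95 - 118)*(-20*(-3 + 6*2)) = -(-460)*(-3 + 12) = -(-460)*9 = -23*(-180) = 4140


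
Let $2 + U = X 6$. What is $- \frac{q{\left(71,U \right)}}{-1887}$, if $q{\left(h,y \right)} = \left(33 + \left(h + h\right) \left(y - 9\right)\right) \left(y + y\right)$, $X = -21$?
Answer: $\frac{4971776}{1887} \approx 2634.8$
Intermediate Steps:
$U = -128$ ($U = -2 - 126 = -128$)
$q{\left(h,y \right)} = 2 y \left(33 + 2 h \left(-9 + y\right)\right)$ ($q{\left(h,y \right)} = \left(33 + 2 h \left(-9 + y\right)\right) 2 y = 2 y \left(33 + 2 h \left(-9 + y\right)\right)$)
$- \frac{q{\left(71,U \right)}}{-1887} = - \frac{2 \left(-128\right) \left(33 - 1278 + 2 \cdot 71 \left(-128\right)\right)}{-1887} = - \frac{2 \left(-128\right) \left(33 - 1278 - 18176\right) \left(-1\right)}{1887} = - \frac{2 \left(-128\right) \left(-19421\right) \left(-1\right)}{1887} = - \frac{4971776 \left(-1\right)}{1887} = \left(-1\right) \left(- \frac{4971776}{1887}\right) = \frac{4971776}{1887}$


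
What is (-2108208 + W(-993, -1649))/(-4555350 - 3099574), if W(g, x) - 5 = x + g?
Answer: 2110845/7654924 ≈ 0.27575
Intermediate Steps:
W(g, x) = 5 + g + x (W(g, x) = 5 + (x + g) = 5 + (g + x) = 5 + g + x)
(-2108208 + W(-993, -1649))/(-4555350 - 3099574) = (-2108208 + (5 - 993 - 1649))/(-4555350 - 3099574) = (-2108208 - 2637)/(-7654924) = -2110845*(-1/7654924) = 2110845/7654924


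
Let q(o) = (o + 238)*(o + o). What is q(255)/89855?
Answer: 50286/17971 ≈ 2.7982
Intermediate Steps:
q(o) = 2*o*(238 + o) (q(o) = (238 + o)*(2*o) = 2*o*(238 + o))
q(255)/89855 = (2*255*(238 + 255))/89855 = (2*255*493)*(1/89855) = 251430*(1/89855) = 50286/17971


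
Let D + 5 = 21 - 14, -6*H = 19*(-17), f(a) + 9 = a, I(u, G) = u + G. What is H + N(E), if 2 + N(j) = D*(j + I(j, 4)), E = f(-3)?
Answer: 71/6 ≈ 11.833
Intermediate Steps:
I(u, G) = G + u
f(a) = -9 + a
E = -12 (E = -9 - 3 = -12)
H = 323/6 (H = -19*(-17)/6 = -⅙*(-323) = 323/6 ≈ 53.833)
D = 2 (D = -5 + (21 - 14) = -5 + 7 = 2)
N(j) = 6 + 4*j (N(j) = -2 + 2*(j + (4 + j)) = -2 + 2*(4 + 2*j) = -2 + (8 + 4*j) = 6 + 4*j)
H + N(E) = 323/6 + (6 + 4*(-12)) = 323/6 + (6 - 48) = 323/6 - 42 = 71/6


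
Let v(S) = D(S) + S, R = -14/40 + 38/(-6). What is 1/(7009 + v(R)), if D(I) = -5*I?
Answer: 15/105536 ≈ 0.00014213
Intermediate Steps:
R = -401/60 (R = -14*1/40 + 38*(-⅙) = -7/20 - 19/3 = -401/60 ≈ -6.6833)
v(S) = -4*S (v(S) = -5*S + S = -4*S)
1/(7009 + v(R)) = 1/(7009 - 4*(-401/60)) = 1/(7009 + 401/15) = 1/(105536/15) = 15/105536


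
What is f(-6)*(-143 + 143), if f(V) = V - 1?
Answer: 0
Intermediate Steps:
f(V) = -1 + V
f(-6)*(-143 + 143) = (-1 - 6)*(-143 + 143) = -7*0 = 0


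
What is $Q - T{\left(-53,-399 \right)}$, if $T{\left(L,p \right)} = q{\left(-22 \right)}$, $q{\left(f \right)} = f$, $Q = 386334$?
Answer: $386356$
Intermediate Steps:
$T{\left(L,p \right)} = -22$
$Q - T{\left(-53,-399 \right)} = 386334 - -22 = 386334 + 22 = 386356$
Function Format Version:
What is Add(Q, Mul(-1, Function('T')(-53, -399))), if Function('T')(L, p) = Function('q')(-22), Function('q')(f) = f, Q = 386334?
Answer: 386356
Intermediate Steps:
Function('T')(L, p) = -22
Add(Q, Mul(-1, Function('T')(-53, -399))) = Add(386334, Mul(-1, -22)) = Add(386334, 22) = 386356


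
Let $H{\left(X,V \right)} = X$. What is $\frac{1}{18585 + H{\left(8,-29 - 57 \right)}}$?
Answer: $\frac{1}{18593} \approx 5.3784 \cdot 10^{-5}$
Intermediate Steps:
$\frac{1}{18585 + H{\left(8,-29 - 57 \right)}} = \frac{1}{18585 + 8} = \frac{1}{18593}$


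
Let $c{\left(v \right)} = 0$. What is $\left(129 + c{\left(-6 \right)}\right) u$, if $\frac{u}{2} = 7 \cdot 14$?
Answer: $25284$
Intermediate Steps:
$u = 196$ ($u = 2 \cdot 7 \cdot 14 = 2 \cdot 98 = 196$)
$\left(129 + c{\left(-6 \right)}\right) u = \left(129 + 0\right) 196 = 129 \cdot 196 = 25284$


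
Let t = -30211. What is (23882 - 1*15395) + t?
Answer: -21724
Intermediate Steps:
(23882 - 1*15395) + t = (23882 - 1*15395) - 30211 = (23882 - 15395) - 30211 = 8487 - 30211 = -21724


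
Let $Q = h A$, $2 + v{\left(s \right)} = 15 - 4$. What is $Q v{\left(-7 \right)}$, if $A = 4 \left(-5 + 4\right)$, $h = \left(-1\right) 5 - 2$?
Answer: $252$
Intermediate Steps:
$v{\left(s \right)} = 9$ ($v{\left(s \right)} = -2 + \left(15 - 4\right) = -2 + 11 = 9$)
$h = -7$ ($h = -5 - 2 = -7$)
$A = -4$ ($A = 4 \left(-1\right) = -4$)
$Q = 28$ ($Q = \left(-7\right) \left(-4\right) = 28$)
$Q v{\left(-7 \right)} = 28 \cdot 9 = 252$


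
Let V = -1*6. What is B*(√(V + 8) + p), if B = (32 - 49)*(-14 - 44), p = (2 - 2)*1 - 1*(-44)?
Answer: 43384 + 986*√2 ≈ 44778.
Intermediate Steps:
V = -6
p = 44 (p = 0*1 + 44 = 0 + 44 = 44)
B = 986 (B = -17*(-58) = 986)
B*(√(V + 8) + p) = 986*(√(-6 + 8) + 44) = 986*(√2 + 44) = 986*(44 + √2) = 43384 + 986*√2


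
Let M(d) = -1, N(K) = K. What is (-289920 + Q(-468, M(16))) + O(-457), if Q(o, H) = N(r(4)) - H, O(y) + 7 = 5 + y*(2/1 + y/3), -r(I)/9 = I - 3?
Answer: -663683/3 ≈ -2.2123e+5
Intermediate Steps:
r(I) = 27 - 9*I (r(I) = -9*(I - 3) = -9*(-3 + I) = 27 - 9*I)
O(y) = -2 + y*(2 + y/3) (O(y) = -7 + (5 + y*(2/1 + y/3)) = -7 + (5 + y*(2*1 + y*(1/3))) = -7 + (5 + y*(2 + y/3)) = -2 + y*(2 + y/3))
Q(o, H) = -9 - H (Q(o, H) = (27 - 9*4) - H = (27 - 36) - H = -9 - H)
(-289920 + Q(-468, M(16))) + O(-457) = (-289920 + (-9 - 1*(-1))) + (-2 + 2*(-457) + (1/3)*(-457)**2) = (-289920 + (-9 + 1)) + (-2 - 914 + (1/3)*208849) = (-289920 - 8) + (-2 - 914 + 208849/3) = -289928 + 206101/3 = -663683/3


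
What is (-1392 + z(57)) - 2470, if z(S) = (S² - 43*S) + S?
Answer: -3007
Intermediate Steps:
z(S) = S² - 42*S
(-1392 + z(57)) - 2470 = (-1392 + 57*(-42 + 57)) - 2470 = (-1392 + 57*15) - 2470 = (-1392 + 855) - 2470 = -537 - 2470 = -3007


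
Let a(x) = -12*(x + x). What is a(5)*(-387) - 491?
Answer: 45949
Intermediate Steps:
a(x) = -24*x
a(5)*(-387) - 491 = -24*5*(-387) - 491 = -120*(-387) - 491 = 46440 - 491 = 45949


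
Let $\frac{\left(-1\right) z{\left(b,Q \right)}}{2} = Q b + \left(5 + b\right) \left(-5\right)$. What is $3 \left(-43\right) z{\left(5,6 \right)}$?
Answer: $-5160$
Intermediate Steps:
$z{\left(b,Q \right)} = 50 + 10 b - 2 Q b$ ($z{\left(b,Q \right)} = - 2 \left(Q b + \left(5 + b\right) \left(-5\right)\right) = - 2 \left(Q b - \left(25 + 5 b\right)\right) = - 2 \left(-25 - 5 b + Q b\right) = 50 + 10 b - 2 Q b$)
$3 \left(-43\right) z{\left(5,6 \right)} = 3 \left(-43\right) \left(50 + 10 \cdot 5 - 12 \cdot 5\right) = - 129 \left(50 + 50 - 60\right) = \left(-129\right) 40 = -5160$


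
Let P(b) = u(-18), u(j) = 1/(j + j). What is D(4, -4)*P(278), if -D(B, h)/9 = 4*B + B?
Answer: 5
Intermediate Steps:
u(j) = 1/(2*j)
D(B, h) = -45*B (D(B, h) = -9*(4*B + B) = -45*B)
P(b) = -1/36 (P(b) = (½)/(-18) = (½)*(-1/18) = -1/36)
D(4, -4)*P(278) = -45*4*(-1/36) = -180*(-1/36) = 5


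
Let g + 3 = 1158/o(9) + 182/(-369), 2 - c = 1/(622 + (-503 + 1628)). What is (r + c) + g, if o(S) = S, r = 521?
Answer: 417840103/644643 ≈ 648.17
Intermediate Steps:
c = 3493/1747 (c = 2 - 1/(622 + (-503 + 1628)) = 2 - 1/(622 + 1125) = 2 - 1/1747 = 3493/1747 ≈ 1.9994)
g = 46189/369 (g = -3 + (1158/9 + 182/(-369)) = -3 + (1158*(1/9) + 182*(-1/369)) = -3 + (386/3 - 182/369) = -3 + 47296/369 = 46189/369 ≈ 125.17)
(r + c) + g = (521 + 3493/1747) + 46189/369 = 913680/1747 + 46189/369 = 417840103/644643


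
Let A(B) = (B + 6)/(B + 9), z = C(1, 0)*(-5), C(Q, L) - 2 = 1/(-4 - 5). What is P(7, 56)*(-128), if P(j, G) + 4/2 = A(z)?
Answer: -736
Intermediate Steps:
C(Q, L) = 17/9 (C(Q, L) = 2 + 1/(-4 - 5) = 2 + 1/(-9) = 2 - ⅑ = 17/9)
z = -85/9 (z = (17/9)*(-5) = -85/9 ≈ -9.4444)
A(B) = (6 + B)/(9 + B)
P(j, G) = 23/4 (P(j, G) = -2 + (6 - 85/9)/(9 - 85/9) = -2 - 31/9/(-4/9) = -2 - 9/4*(-31/9) = -2 + 31/4 = 23/4)
P(7, 56)*(-128) = (23/4)*(-128) = -736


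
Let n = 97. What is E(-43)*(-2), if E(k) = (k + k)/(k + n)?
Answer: 86/27 ≈ 3.1852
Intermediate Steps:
E(k) = 2*k/(97 + k) (E(k) = (k + k)/(k + 97) = (2*k)/(97 + k) = 2*k/(97 + k))
E(-43)*(-2) = (2*(-43)/(97 - 43))*(-2) = (2*(-43)/54)*(-2) = (2*(-43)*(1/54))*(-2) = -43/27*(-2) = 86/27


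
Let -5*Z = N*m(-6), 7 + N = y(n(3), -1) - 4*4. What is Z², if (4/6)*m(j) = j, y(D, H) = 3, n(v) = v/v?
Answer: 1296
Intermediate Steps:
n(v) = 1
m(j) = 3*j/2
N = -20 (N = -7 + (3 - 4*4) = -7 + (3 - 16) = -7 - 13 = -20)
Z = -36 (Z = -(-4)*(3/2)*(-6) = -(-4)*(-9) = -⅕*180 = -36)
Z² = (-36)² = 1296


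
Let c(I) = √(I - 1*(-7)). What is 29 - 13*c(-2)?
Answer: 29 - 13*√5 ≈ -0.068884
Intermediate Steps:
c(I) = √(7 + I) (c(I) = √(I + 7) = √(7 + I))
29 - 13*c(-2) = 29 - 13*√(7 - 2) = 29 - 13*√5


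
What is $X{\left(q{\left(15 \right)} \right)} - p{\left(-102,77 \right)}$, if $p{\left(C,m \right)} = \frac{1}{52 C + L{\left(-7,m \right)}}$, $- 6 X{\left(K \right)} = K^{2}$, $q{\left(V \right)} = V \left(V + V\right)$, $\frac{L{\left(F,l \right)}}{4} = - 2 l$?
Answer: $- \frac{199799999}{5920} \approx -33750.0$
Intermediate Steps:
$L{\left(F,l \right)} = - 8 l$ ($L{\left(F,l \right)} = 4 \left(- 2 l\right) = - 8 l$)
$q{\left(V \right)} = 2 V^{2}$ ($q{\left(V \right)} = V 2 V = 2 V^{2}$)
$X{\left(K \right)} = - \frac{K^{2}}{6}$
$p{\left(C,m \right)} = \frac{1}{- 8 m + 52 C}$ ($p{\left(C,m \right)} = \frac{1}{52 C - 8 m} = \frac{1}{- 8 m + 52 C}$)
$X{\left(q{\left(15 \right)} \right)} - p{\left(-102,77 \right)} = - \frac{\left(2 \cdot 15^{2}\right)^{2}}{6} - \frac{1}{4 \left(\left(-2\right) 77 + 13 \left(-102\right)\right)} = - \frac{\left(2 \cdot 225\right)^{2}}{6} - \frac{1}{4 \left(-154 - 1326\right)} = - \frac{450^{2}}{6} - \frac{1}{4 \left(-1480\right)} = \left(- \frac{1}{6}\right) 202500 - \frac{1}{4} \left(- \frac{1}{1480}\right) = -33750 - - \frac{1}{5920} = -33750 + \frac{1}{5920} = - \frac{199799999}{5920}$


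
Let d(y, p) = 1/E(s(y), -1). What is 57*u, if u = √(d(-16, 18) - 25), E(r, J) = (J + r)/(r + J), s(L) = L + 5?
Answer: 114*I*√6 ≈ 279.24*I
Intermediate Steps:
s(L) = 5 + L
E(r, J) = 1 (E(r, J) = (J + r)/(J + r) = 1)
d(y, p) = 1 (d(y, p) = 1/1 = 1)
u = 2*I*√6 (u = √(1 - 25) = √(-24) = 2*I*√6 ≈ 4.899*I)
57*u = 57*(2*I*√6) = 114*I*√6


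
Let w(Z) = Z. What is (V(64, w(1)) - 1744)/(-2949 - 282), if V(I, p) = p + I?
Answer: 1679/3231 ≈ 0.51965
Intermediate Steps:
V(I, p) = I + p
(V(64, w(1)) - 1744)/(-2949 - 282) = ((64 + 1) - 1744)/(-2949 - 282) = (65 - 1744)/(-3231) = -1679*(-1/3231) = 1679/3231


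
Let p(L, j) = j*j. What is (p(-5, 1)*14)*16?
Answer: 224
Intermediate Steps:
p(L, j) = j**2
(p(-5, 1)*14)*16 = (1**2*14)*16 = (1*14)*16 = 14*16 = 224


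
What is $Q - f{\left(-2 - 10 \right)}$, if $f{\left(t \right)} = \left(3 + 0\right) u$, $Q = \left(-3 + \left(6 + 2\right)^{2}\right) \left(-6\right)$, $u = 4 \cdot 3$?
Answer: $-402$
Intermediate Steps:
$u = 12$
$Q = -366$ ($Q = \left(-3 + 8^{2}\right) \left(-6\right) = \left(-3 + 64\right) \left(-6\right) = 61 \left(-6\right) = -366$)
$f{\left(t \right)} = 36$ ($f{\left(t \right)} = \left(3 + 0\right) 12 = 3 \cdot 12 = 36$)
$Q - f{\left(-2 - 10 \right)} = -366 - 36 = -402$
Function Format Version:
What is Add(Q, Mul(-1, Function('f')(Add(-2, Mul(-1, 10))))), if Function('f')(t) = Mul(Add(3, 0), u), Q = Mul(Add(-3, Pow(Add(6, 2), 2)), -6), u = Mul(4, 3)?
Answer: -402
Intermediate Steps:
u = 12
Q = -366 (Q = Mul(Add(-3, Pow(8, 2)), -6) = Mul(Add(-3, 64), -6) = Mul(61, -6) = -366)
Function('f')(t) = 36 (Function('f')(t) = Mul(Add(3, 0), 12) = Mul(3, 12) = 36)
Add(Q, Mul(-1, Function('f')(Add(-2, Mul(-1, 10))))) = Add(-366, Mul(-1, 36)) = Add(-366, -36) = -402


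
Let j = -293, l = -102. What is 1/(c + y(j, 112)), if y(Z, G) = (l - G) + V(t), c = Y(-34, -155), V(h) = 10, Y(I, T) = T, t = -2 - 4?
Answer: -1/359 ≈ -0.0027855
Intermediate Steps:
t = -6
c = -155
y(Z, G) = -92 - G (y(Z, G) = (-102 - G) + 10 = -92 - G)
1/(c + y(j, 112)) = 1/(-155 + (-92 - 1*112)) = 1/(-155 + (-92 - 112)) = 1/(-155 - 204) = 1/(-359) = -1/359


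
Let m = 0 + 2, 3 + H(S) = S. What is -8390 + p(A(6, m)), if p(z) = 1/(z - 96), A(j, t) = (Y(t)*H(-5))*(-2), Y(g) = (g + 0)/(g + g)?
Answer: -738321/88 ≈ -8390.0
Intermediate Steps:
Y(g) = ½ (Y(g) = g/((2*g)) = g*(1/(2*g)) = ½)
H(S) = -3 + S
m = 2
A(j, t) = 8 (A(j, t) = ((-3 - 5)/2)*(-2) = ((½)*(-8))*(-2) = -4*(-2) = 8)
p(z) = 1/(-96 + z)
-8390 + p(A(6, m)) = -8390 + 1/(-96 + 8) = -8390 + 1/(-88) = -8390 - 1/88 = -738321/88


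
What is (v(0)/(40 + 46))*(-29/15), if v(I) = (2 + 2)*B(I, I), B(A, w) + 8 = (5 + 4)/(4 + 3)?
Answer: 2726/4515 ≈ 0.60377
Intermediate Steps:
B(A, w) = -47/7 (B(A, w) = -8 + (5 + 4)/(4 + 3) = -8 + 9/7 = -47/7)
v(I) = -188/7 (v(I) = (2 + 2)*(-47/7) = 4*(-47/7) = -188/7)
(v(0)/(40 + 46))*(-29/15) = (-188/7/(40 + 46))*(-29/15) = (-188/7/86)*(-29*1/15) = ((1/86)*(-188/7))*(-29/15) = -94/301*(-29/15) = 2726/4515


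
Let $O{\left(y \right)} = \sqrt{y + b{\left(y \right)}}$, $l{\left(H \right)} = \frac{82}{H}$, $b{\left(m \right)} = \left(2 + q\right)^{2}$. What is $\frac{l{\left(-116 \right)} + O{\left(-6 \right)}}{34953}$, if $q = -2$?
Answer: $- \frac{41}{2027274} + \frac{i \sqrt{6}}{34953} \approx -2.0224 \cdot 10^{-5} + 7.008 \cdot 10^{-5} i$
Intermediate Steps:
$b{\left(m \right)} = 0$ ($b{\left(m \right)} = \left(2 - 2\right)^{2} = 0^{2} = 0$)
$O{\left(y \right)} = \sqrt{y}$ ($O{\left(y \right)} = \sqrt{y + 0} = \sqrt{y}$)
$\frac{l{\left(-116 \right)} + O{\left(-6 \right)}}{34953} = \frac{\frac{82}{-116} + \sqrt{-6}}{34953} = \left(82 \left(- \frac{1}{116}\right) + i \sqrt{6}\right) \frac{1}{34953} = \left(- \frac{41}{58} + i \sqrt{6}\right) \frac{1}{34953} = - \frac{41}{2027274} + \frac{i \sqrt{6}}{34953}$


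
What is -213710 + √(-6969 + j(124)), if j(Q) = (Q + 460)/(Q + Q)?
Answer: -213710 + I*√6694946/31 ≈ -2.1371e+5 + 83.466*I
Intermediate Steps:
j(Q) = (460 + Q)/(2*Q) (j(Q) = (460 + Q)/((2*Q)) = (460 + Q)*(1/(2*Q)) = (460 + Q)/(2*Q))
-213710 + √(-6969 + j(124)) = -213710 + √(-6969 + (½)*(460 + 124)/124) = -213710 + √(-6969 + (½)*(1/124)*584) = -213710 + √(-6969 + 73/31) = -213710 + √(-215966/31) = -213710 + I*√6694946/31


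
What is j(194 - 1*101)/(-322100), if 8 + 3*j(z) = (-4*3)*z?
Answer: 281/241575 ≈ 0.0011632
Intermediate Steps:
j(z) = -8/3 - 4*z (j(z) = -8/3 + ((-4*3)*z)/3 = -8/3 + (-12*z)/3 = -8/3 - 4*z)
j(194 - 1*101)/(-322100) = (-8/3 - 4*(194 - 1*101))/(-322100) = (-8/3 - 4*(194 - 101))*(-1/322100) = (-8/3 - 4*93)*(-1/322100) = (-8/3 - 372)*(-1/322100) = -1124/3*(-1/322100) = 281/241575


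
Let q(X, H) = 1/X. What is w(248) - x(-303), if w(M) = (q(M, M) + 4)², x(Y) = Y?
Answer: 19621761/61504 ≈ 319.03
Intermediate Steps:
w(M) = (4 + 1/M)² (w(M) = (1/M + 4)² = (4 + 1/M)²)
w(248) - x(-303) = (1 + 4*248)²/248² - 1*(-303) = (1 + 992)²/61504 + 303 = (1/61504)*993² + 303 = (1/61504)*986049 + 303 = 986049/61504 + 303 = 19621761/61504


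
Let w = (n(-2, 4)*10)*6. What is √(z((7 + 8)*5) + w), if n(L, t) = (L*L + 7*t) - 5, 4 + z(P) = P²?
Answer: √7241 ≈ 85.094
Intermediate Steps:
z(P) = -4 + P²
n(L, t) = -5 + L² + 7*t (n(L, t) = (L² + 7*t) - 5 = -5 + L² + 7*t)
w = 1620 (w = ((-5 + (-2)² + 7*4)*10)*6 = ((-5 + 4 + 28)*10)*6 = (27*10)*6 = 270*6 = 1620)
√(z((7 + 8)*5) + w) = √((-4 + ((7 + 8)*5)²) + 1620) = √((-4 + (15*5)²) + 1620) = √((-4 + 75²) + 1620) = √((-4 + 5625) + 1620) = √(5621 + 1620) = √7241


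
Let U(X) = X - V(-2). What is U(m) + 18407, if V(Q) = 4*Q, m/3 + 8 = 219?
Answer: 19048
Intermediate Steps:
m = 633 (m = -24 + 3*219 = -24 + 657 = 633)
U(X) = 8 + X (U(X) = X - 4*(-2) = X - 1*(-8) = X + 8 = 8 + X)
U(m) + 18407 = (8 + 633) + 18407 = 641 + 18407 = 19048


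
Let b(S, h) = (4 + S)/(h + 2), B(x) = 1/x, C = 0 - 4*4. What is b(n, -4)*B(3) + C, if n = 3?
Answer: -103/6 ≈ -17.167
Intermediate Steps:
C = -16 (C = 0 - 16 = -16)
b(S, h) = (4 + S)/(2 + h)
b(n, -4)*B(3) + C = ((4 + 3)/(2 - 4))/3 - 16 = (7/(-2))*(⅓) - 16 = -½*7*(⅓) - 16 = -7/2*⅓ - 16 = -7/6 - 16 = -103/6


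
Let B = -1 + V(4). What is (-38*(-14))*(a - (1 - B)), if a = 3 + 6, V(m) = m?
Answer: 5852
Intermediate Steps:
a = 9
B = 3 (B = -1 + 4 = 3)
(-38*(-14))*(a - (1 - B)) = (-38*(-14))*(9 - (1 - 1*3)) = 532*(9 - (1 - 3)) = 532*(9 - 1*(-2)) = 532*(9 + 2) = 532*11 = 5852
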